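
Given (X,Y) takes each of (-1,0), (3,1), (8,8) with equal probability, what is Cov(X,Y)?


E[X]=10/3, E[Y]=3, E[XY]=67/3
Cov(X,Y) = E[XY] - E[X]E[Y] = 67/3 - 10/3*3 = 37/3

37/3


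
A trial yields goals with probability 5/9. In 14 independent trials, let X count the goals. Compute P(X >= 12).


P(X>=12) = P(X=12) + P(X=13) + P(X=14)
= 355468750000/22876792454961 + 68359375000/22876792454961 + 6103515625/22876792454961
= 143310546875/7625597484987

143310546875/7625597484987


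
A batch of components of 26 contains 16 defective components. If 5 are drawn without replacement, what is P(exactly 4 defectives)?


P(X=4) = C(16,4)*C(10,1) / C(26,5)
= 1820*10 / 65780
= 18200/65780 = 70/253

70/253


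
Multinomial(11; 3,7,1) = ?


11! = 39916800
Denominator: 3!=6 * 7!=5040 * 1!=1
Coefficient = 39916800 / 30240 = 1320

1320


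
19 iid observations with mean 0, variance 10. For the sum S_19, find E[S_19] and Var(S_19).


E[S_n] = n*mu = 19*0 = 0
Var(S_n) = n*sigma^2 = 19*10 = 190

E[S_19]=0, Var(S_19)=190


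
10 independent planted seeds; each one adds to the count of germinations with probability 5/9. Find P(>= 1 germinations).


P(at least one) = 1 - P(none)
P(none) = (1 - 5/9)^10 = (4/9)^10 = 1048576/3486784401
P(at least one) = 1 - 1048576/3486784401 = 3485735825/3486784401

3485735825/3486784401


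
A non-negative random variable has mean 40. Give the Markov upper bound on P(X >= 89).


Markov: P(X >= a) <= E[X]/a
P(X >= 89) <= 40/89

40/89


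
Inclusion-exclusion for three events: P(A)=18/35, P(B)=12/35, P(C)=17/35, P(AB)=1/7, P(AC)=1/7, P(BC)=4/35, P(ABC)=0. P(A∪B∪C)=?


P(A∪B∪C) = P(A)+P(B)+P(C) - P(AB)-P(AC)-P(BC) + P(ABC)
= 18/35+12/35+17/35 - 1/7-1/7-4/35 + 0
= 33/35

33/35


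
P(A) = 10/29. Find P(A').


P(A') = 1 - P(A) = 1 - 10/29 = 19/29

19/29


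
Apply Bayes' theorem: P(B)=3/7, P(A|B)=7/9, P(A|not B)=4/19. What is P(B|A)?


P(A) = P(A|B)P(B) + P(A|B')P(B') = 7/9*3/7 + 4/19*4/7 = 181/399
P(B|A) = P(A|B)P(B)/P(A) = (1/3)/(181/399) = 133/181

133/181


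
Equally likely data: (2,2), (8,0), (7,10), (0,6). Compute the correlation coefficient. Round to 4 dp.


Cov(X,Y) = -0.6250, Var(X) = 11.1875, Var(Y) = 14.7500
rho = Cov/(sqrt(VarX)*sqrt(VarY)) = -0.0487

-0.0487


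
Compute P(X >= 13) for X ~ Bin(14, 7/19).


P(X>=13) = P(X=13) + P(X=14)
= 16277353748376/799006685782884121 + 678223072849/799006685782884121
= 16955576821225/799006685782884121

16955576821225/799006685782884121


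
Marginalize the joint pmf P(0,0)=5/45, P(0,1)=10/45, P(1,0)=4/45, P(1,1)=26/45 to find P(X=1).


P(X=1) = P(1,0)+P(1,1) = 4/45 + 26/45 = 30/45 = 2/3

2/3


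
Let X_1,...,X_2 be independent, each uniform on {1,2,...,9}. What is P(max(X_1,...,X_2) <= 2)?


P(max <= 2) = P(all X_i <= 2) = (P(X_1 <= 2))^2
= (2/9)^2 = 4/81

4/81


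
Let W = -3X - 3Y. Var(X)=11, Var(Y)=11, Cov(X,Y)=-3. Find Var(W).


Var(-3X - 3Y) = (-3)^2*Var(X) + (-3)^2*Var(Y) + 2*(-3)*(-3)*Cov(X,Y)
= 9*11 + 9*11 + 18*(-3)
= 99 + 99 - 54 = 144

144


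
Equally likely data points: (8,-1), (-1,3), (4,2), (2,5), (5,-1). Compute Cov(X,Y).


E[X]=18/5, E[Y]=8/5, E[XY]=2/5
Cov(X,Y) = E[XY] - E[X]E[Y] = 2/5 - 18/5*8/5 = -134/25

-134/25


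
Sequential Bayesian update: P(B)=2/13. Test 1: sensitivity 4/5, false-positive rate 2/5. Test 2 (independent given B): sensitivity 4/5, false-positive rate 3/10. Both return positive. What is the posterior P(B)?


After test 1: P(+) = 4/5*2/13 + 2/5*11/13 = 6/13
P(B|+) = (8/65)/(6/13) = 4/15
After test 2 (use post1 as new prior): P(+) = 4/5*4/15 + 3/10*11/15 = 13/30
P(B|+,+) = (16/75)/(13/30) = 32/65

32/65


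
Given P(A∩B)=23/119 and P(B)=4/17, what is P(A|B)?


P(A|B) = P(A∩B)/P(B) = (23/119)/(28/119) = 23/28

23/28


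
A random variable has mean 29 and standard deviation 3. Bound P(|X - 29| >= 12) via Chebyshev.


k = 12/3 = 4
Chebyshev: P(|X-mu| >= k*sigma) <= 1/k^2 = 1/4^2 = 1/16

1/16


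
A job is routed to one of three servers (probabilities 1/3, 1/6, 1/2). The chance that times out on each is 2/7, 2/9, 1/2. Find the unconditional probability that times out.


P(A) = P(A|B1)P(B1) + P(A|B2)P(B2) + P(A|B3)P(B3)
= 2/7*1/3 + 2/9*1/6 + 1/2*1/2
= 2/21 + 1/27 + 1/4 = 289/756

289/756


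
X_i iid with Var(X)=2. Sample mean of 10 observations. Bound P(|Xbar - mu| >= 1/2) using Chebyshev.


Var(Xbar) = Var(X)/n = 2/10
Chebyshev: P(|Xbar-mu| >= 1/2) <= Var(Xbar)/(1/2)^2 = (1/5)/(1/4) = 4/5

4/5


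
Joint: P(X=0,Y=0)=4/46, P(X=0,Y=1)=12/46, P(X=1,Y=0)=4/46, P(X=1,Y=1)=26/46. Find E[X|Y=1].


P(Y=1) = 38/46
E[X|Y=1] = (0*12 + 1*26)/38 = 26/38 = 13/19

13/19


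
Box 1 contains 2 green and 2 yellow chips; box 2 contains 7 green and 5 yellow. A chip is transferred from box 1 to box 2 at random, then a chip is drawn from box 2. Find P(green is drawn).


P(transfer green) = 2/4 = 1/2; P(transfer yellow) = 1/2
If green transferred: Urn II has 8 green of 13, so P(green|green moved) = 8/13
If yellow transferred: Urn II has 7 green of 13, so P(green|yellow moved) = 7/13
By total probability: P(green) = 1/2*8/13 + 1/2*7/13 = 15/26

15/26


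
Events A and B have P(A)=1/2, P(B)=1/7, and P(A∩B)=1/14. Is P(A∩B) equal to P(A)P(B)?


P(A)*P(B) = 1/2*1/7 = 1/14
P(A∩B) = 1/14, which equals P(A)P(B), so independent

Yes, A and B are independent


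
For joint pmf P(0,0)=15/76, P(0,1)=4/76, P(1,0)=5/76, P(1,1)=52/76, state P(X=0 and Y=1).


Read from table: P(X=0, Y=1) = 4/76 = 1/19

1/19


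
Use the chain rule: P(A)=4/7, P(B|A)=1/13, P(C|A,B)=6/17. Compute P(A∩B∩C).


P(A∩B∩C) = P(A) * P(B|A) * P(C|A∩B)
= 4/7 * 1/13 * 6/17
= 4/91 * 6/17 = 24/1547

24/1547


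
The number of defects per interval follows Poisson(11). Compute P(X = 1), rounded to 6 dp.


P(X=1) = e^(-11) * 11^1 / 1!
≈ 0.00001670170079 * 11 / 1
≈ 0.000184

0.000184


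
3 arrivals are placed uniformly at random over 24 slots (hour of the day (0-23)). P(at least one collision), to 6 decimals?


P(all different) = prod((24-i)/24 for i=0..2) = 0.878472
P(at least one match) = 1 - 0.878472 = 0.121528

0.121528


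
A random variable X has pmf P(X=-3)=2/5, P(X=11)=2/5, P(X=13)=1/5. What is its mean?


E[X] = sum(x * P(x))
= -3*2/5 + 11*2/5 + 13*1/5
= 29/5

29/5


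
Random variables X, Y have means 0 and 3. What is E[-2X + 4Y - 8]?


E[-2X + 4Y - 8] = -2*E[X] + 4*E[Y] - 8
= (-2)*(0) + (4)*(3) + (-8)
= 0 + 12 - 8 = 4

4


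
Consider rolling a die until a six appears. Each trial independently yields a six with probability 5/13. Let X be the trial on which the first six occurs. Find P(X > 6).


P(X > 6) = P(first 6 trials all fail) = (1-p)^6 = (8/13)^6 = 262144/4826809

262144/4826809


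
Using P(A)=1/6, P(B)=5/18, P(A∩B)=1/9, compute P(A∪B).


P(A∪B) = P(A) + P(B) - P(A∩B)
= 1/6 + 5/18 - 1/9 = 1/3

1/3


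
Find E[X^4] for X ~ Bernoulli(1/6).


For Bernoulli: X in {0,1}
E[X^4] = 0^4*(1-1/6) + 1^4*1/6 = 1/6

1/6


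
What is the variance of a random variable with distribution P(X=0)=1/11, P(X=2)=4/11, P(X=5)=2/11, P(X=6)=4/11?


E[X] = 42/11, E[X^2] = 210/11
Var(X) = E[X^2] - (E[X])^2 = 210/11 - (42/11)^2 = 546/121

546/121


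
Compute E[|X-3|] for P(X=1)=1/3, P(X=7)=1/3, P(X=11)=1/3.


E[|X-3|] = sum(g(x)*P(x))
= 2*1/3 + 4*1/3 + 8*1/3
= 14/3

14/3


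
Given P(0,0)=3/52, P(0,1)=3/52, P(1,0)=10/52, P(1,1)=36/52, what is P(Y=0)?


P(Y=0) = P(0,0)+P(1,0) = 3/52 + 10/52 = 13/52 = 1/4

1/4


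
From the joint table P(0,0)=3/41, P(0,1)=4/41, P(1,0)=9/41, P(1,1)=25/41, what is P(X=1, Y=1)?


Read from table: P(X=1, Y=1) = 25/41

25/41


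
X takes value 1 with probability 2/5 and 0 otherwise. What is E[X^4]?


For Bernoulli: X in {0,1}
E[X^4] = 0^4*(1-2/5) + 1^4*2/5 = 2/5

2/5


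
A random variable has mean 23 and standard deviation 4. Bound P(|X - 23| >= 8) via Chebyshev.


k = 8/4 = 2
Chebyshev: P(|X-mu| >= k*sigma) <= 1/k^2 = 1/2^2 = 1/4

1/4


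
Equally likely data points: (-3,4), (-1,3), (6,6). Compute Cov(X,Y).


E[X]=2/3, E[Y]=13/3, E[XY]=7
Cov(X,Y) = E[XY] - E[X]E[Y] = 7 - 2/3*13/3 = 37/9

37/9


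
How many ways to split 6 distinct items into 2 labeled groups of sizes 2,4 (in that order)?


6! = 720
Denominator: 2!=2 * 4!=24
Coefficient = 720 / 48 = 15

15


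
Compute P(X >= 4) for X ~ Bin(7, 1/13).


P(X>=4) = P(X=4) + P(X=5) + P(X=6) + P(X=7)
= 60480/62748517 + 3024/62748517 + 84/62748517 + 1/62748517
= 63589/62748517

63589/62748517


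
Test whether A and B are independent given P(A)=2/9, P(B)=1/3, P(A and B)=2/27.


P(A)*P(B) = 2/9*1/3 = 2/27
P(A∩B) = 2/27, which equals P(A)P(B), so independent

Yes, A and B are independent


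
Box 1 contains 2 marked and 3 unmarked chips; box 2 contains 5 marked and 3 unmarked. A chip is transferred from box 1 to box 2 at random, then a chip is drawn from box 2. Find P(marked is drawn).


P(transfer marked) = 2/5; P(transfer unmarked) = 3/5
If marked transferred: Urn II has 6 marked of 9, so P(marked|marked moved) = 2/3
If unmarked transferred: Urn II has 5 marked of 9, so P(marked|unmarked moved) = 5/9
By total probability: P(marked) = 2/5*2/3 + 3/5*5/9 = 3/5

3/5


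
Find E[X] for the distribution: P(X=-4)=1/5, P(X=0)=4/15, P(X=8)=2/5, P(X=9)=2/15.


E[X] = sum(x * P(x))
= -4*1/5 + 0*4/15 + 8*2/5 + 9*2/15
= 18/5

18/5


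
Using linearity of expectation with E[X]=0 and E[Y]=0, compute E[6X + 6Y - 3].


E[6X + 6Y - 3] = 6*E[X] + 6*E[Y] - 3
= (6)*(0) + (6)*(0) + (-3)
= 0 + 0 - 3 = -3

-3


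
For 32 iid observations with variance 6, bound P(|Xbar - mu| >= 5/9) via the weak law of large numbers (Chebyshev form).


Var(Xbar) = Var(X)/n = 6/32
Chebyshev: P(|Xbar-mu| >= 5/9) <= Var(Xbar)/(5/9)^2 = (3/16)/(25/81) = 243/400

243/400


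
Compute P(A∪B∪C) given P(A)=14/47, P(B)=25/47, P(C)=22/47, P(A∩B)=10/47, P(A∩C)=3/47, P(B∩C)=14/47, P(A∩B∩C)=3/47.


P(A∪B∪C) = P(A)+P(B)+P(C) - P(AB)-P(AC)-P(BC) + P(ABC)
= 14/47+25/47+22/47 - 10/47-3/47-14/47 + 3/47
= 37/47

37/47


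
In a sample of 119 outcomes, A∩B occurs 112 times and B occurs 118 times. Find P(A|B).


P(A|B) = P(A∩B)/P(B) = (112/119)/(118/119) = 112/118 = 56/59

56/59


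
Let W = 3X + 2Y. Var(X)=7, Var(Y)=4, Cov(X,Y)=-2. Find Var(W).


Var(3X + 2Y) = 3^2*Var(X) + 2^2*Var(Y) + 2*3*2*Cov(X,Y)
= 9*7 + 4*4 + 12*(-2)
= 63 + 16 - 24 = 55

55


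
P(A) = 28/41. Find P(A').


P(A') = 1 - P(A) = 1 - 28/41 = 13/41

13/41


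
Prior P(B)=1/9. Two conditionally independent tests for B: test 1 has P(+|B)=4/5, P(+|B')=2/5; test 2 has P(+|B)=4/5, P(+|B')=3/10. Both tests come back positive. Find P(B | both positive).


After test 1: P(+) = 4/5*1/9 + 2/5*8/9 = 4/9
P(B|+) = (4/45)/(4/9) = 1/5
After test 2 (use post1 as new prior): P(+) = 4/5*1/5 + 3/10*4/5 = 2/5
P(B|+,+) = (4/25)/(2/5) = 2/5

2/5


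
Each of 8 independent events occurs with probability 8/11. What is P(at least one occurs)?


P(at least one) = 1 - P(none)
P(none) = (1 - 8/11)^8 = (3/11)^8 = 6561/214358881
P(at least one) = 1 - 6561/214358881 = 214352320/214358881

214352320/214358881


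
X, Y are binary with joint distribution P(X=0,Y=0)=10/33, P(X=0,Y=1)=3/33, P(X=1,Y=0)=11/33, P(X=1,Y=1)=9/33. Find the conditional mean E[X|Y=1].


P(Y=1) = 12/33
E[X|Y=1] = (0*3 + 1*9)/12 = 9/12 = 3/4

3/4


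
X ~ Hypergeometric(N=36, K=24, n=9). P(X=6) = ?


P(X=6) = C(24,6)*C(12,3) / C(36,9)
= 134596*220 / 94143280
= 29611120/94143280 = 4807/15283

4807/15283


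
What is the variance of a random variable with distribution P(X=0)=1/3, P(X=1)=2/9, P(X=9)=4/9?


E[X] = 38/9, E[X^2] = 326/9
Var(X) = E[X^2] - (E[X])^2 = 326/9 - (38/9)^2 = 1490/81

1490/81


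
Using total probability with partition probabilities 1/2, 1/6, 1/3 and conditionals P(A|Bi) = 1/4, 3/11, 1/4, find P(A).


P(A) = P(A|B1)P(B1) + P(A|B2)P(B2) + P(A|B3)P(B3)
= 1/4*1/2 + 3/11*1/6 + 1/4*1/3
= 1/8 + 1/22 + 1/12 = 67/264

67/264


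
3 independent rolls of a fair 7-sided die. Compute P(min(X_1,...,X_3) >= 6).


P(min >= 6) = P(all X_i >= 6) = (P(X_1 >= 6))^3
= (2/7)^3 = 8/343

8/343


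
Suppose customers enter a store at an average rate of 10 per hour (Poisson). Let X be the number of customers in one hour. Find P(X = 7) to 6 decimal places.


P(X=7) = e^(-10) * 10^7 / 7!
≈ 0.00004539992976 * 10000000 / 5040
≈ 0.090079

0.090079


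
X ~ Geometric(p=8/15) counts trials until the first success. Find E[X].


For geometric (trials until first success), E[X] = 1/p = 1/(8/15) = 15/8

15/8


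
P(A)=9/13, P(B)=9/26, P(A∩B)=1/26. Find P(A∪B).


P(A∪B) = P(A) + P(B) - P(A∩B)
= 9/13 + 9/26 - 1/26 = 1

1


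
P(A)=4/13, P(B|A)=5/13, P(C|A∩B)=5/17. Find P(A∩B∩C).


P(A∩B∩C) = P(A) * P(B|A) * P(C|A∩B)
= 4/13 * 5/13 * 5/17
= 20/169 * 5/17 = 100/2873

100/2873


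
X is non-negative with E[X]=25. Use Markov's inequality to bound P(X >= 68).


Markov: P(X >= a) <= E[X]/a
P(X >= 68) <= 25/68

25/68


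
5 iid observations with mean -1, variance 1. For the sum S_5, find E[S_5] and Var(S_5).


E[S_n] = n*mu = 5*-1 = -5
Var(S_n) = n*sigma^2 = 5*1 = 5

E[S_5]=-5, Var(S_5)=5


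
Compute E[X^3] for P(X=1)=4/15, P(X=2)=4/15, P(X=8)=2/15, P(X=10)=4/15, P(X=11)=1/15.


E[X^3] = sum(g(x)*P(x))
= 1*4/15 + 8*4/15 + 512*2/15 + 1000*4/15 + 1331*1/15
= 6391/15

6391/15


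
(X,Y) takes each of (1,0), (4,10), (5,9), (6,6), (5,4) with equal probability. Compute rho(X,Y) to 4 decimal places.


Cov(X,Y) = 3.8400, Var(X) = 2.9600, Var(Y) = 12.9600
rho = Cov/(sqrt(VarX)*sqrt(VarY)) = 0.6200

0.6200


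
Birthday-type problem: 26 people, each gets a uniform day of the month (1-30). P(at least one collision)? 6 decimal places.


P(all different) = prod((30-i)/30 for i=0..25) = 0.000000
P(at least one match) = 1 - 0.000000 = 1.000000

1.000000


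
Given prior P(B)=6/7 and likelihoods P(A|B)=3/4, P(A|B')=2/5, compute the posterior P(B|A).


P(A) = P(A|B)P(B) + P(A|B')P(B') = 3/4*6/7 + 2/5*1/7 = 7/10
P(B|A) = P(A|B)P(B)/P(A) = (9/14)/(7/10) = 45/49

45/49


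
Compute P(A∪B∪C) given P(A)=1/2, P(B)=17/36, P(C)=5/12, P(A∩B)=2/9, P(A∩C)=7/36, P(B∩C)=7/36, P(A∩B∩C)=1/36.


P(A∪B∪C) = P(A)+P(B)+P(C) - P(AB)-P(AC)-P(BC) + P(ABC)
= 1/2+17/36+5/12 - 2/9-7/36-7/36 + 1/36
= 29/36

29/36


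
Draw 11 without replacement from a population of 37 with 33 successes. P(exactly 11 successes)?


P(X=11) = C(33,11)*C(4,0) / C(37,11)
= 193536720*1 / 854992152
= 193536720/854992152 = 2990/13209

2990/13209


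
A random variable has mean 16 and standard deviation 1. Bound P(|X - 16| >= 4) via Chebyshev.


k = 4/1 = 4
Chebyshev: P(|X-mu| >= k*sigma) <= 1/k^2 = 1/4^2 = 1/16

1/16


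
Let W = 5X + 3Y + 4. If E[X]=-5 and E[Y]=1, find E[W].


E[5X + 3Y + 4] = 5*E[X] + 3*E[Y] + 4
= (5)*(-5) + (3)*(1) + (4)
= -25 + 3 + 4 = -18

-18


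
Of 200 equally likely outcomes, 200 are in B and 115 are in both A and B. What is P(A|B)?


P(A|B) = P(A∩B)/P(B) = (115/200)/(200/200) = 115/200 = 23/40

23/40


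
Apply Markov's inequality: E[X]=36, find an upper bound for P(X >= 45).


Markov: P(X >= a) <= E[X]/a
P(X >= 45) <= 36/45 = 4/5

4/5


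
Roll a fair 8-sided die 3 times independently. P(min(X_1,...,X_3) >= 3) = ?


P(min >= 3) = P(all X_i >= 3) = (P(X_1 >= 3))^3
= (6/8)^3 = (3/4)^3 = 27/64

27/64


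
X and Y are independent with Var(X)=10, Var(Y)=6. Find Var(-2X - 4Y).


Independence => Cov(X,Y)=0
Var(-2X - 4Y) = (-2)^2*Var(X) + (-4)^2*Var(Y)
= 4*10 + 16*6 = 136

136


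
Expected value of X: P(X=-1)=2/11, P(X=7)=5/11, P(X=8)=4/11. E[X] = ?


E[X] = sum(x * P(x))
= -1*2/11 + 7*5/11 + 8*4/11
= 65/11

65/11


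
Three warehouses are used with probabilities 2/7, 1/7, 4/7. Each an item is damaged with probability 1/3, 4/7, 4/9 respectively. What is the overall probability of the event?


P(A) = P(A|B1)P(B1) + P(A|B2)P(B2) + P(A|B3)P(B3)
= 1/3*2/7 + 4/7*1/7 + 4/9*4/7
= 2/21 + 4/49 + 16/63 = 190/441

190/441


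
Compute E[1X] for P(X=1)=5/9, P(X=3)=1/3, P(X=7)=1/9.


E[1X] = sum(g(x)*P(x))
= 1*5/9 + 3*1/3 + 7*1/9
= 7/3

7/3


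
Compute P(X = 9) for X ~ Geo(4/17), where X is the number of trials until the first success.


P(X=9) = (1-p)^8 * p = (13/17)^8 * 4/17
= 815730721/6975757441 * 4/17 = 3262922884/118587876497

3262922884/118587876497


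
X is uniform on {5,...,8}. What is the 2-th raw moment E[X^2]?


E[X^2] = (1/4) * sum(x^2 for x=5..8)
= 174/4 = 87/2

87/2


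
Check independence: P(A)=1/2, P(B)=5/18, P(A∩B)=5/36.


P(A)*P(B) = 1/2*5/18 = 5/36
P(A∩B) = 5/36, which equals P(A)P(B), so independent

Yes, A and B are independent


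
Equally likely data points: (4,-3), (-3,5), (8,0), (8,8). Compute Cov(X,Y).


E[X]=17/4, E[Y]=5/2, E[XY]=37/4
Cov(X,Y) = E[XY] - E[X]E[Y] = 37/4 - 17/4*5/2 = -11/8

-11/8


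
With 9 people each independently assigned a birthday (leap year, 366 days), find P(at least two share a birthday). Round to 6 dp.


P(all different) = prod((366-i)/366 for i=0..8) = 0.905624
P(at least one match) = 1 - 0.905624 = 0.094376

0.094376


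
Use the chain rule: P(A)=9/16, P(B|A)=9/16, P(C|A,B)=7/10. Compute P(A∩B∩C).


P(A∩B∩C) = P(A) * P(B|A) * P(C|A∩B)
= 9/16 * 9/16 * 7/10
= 81/256 * 7/10 = 567/2560

567/2560


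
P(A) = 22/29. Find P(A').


P(A') = 1 - P(A) = 1 - 22/29 = 7/29

7/29


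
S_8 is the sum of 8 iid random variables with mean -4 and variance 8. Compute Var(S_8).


By independence, Var(S_n) = n*Var(X_1) = 8*8 = 64

64


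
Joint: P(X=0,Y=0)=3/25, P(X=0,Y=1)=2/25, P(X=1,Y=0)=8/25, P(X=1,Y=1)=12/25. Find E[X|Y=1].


P(Y=1) = 14/25
E[X|Y=1] = (0*2 + 1*12)/14 = 12/14 = 6/7

6/7


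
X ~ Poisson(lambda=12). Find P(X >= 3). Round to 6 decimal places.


P(X>=3) = 1 - P(X<=2) = 1 - (e^(-12)*12^0/0! + e^(-12)*12^1/1! + e^(-12)*12^2/2!)
≈ 1 - (0.0000061442 + 0.0000737305 + 0.0004423833)
= 1 - 0.0005222580 = 0.9994777420
≈ 0.999478

0.999478


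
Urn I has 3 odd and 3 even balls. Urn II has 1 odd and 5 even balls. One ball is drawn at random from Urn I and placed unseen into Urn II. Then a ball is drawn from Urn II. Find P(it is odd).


P(transfer odd) = 3/6 = 1/2; P(transfer even) = 1/2
If odd transferred: Urn II has 2 odd of 7, so P(odd|odd moved) = 2/7
If even transferred: Urn II has 1 odd of 7, so P(odd|even moved) = 1/7
By total probability: P(odd) = 1/2*2/7 + 1/2*1/7 = 3/14

3/14


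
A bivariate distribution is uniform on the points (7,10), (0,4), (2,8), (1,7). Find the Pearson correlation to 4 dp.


Cov(X,Y) = 5.1250, Var(X) = 7.2500, Var(Y) = 4.6875
rho = Cov/(sqrt(VarX)*sqrt(VarY)) = 0.8791

0.8791


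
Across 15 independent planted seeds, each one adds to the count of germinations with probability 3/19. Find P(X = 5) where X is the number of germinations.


P(X=5) = C(15,5) * p^5 * (1-p)^10
= 3003 * 243/2476099 * 1099511627776/6131066257801
= 802345520625352704/15181127029874798299

802345520625352704/15181127029874798299


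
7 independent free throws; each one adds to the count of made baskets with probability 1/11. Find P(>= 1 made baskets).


P(at least one) = 1 - P(none)
P(none) = (1 - 1/11)^7 = (10/11)^7 = 10000000/19487171
P(at least one) = 1 - 10000000/19487171 = 9487171/19487171

9487171/19487171


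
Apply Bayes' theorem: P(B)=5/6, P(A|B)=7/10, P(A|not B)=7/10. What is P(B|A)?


P(A) = P(A|B)P(B) + P(A|B')P(B') = 7/10*5/6 + 7/10*1/6 = 7/10
P(B|A) = P(A|B)P(B)/P(A) = (7/12)/(7/10) = 5/6

5/6


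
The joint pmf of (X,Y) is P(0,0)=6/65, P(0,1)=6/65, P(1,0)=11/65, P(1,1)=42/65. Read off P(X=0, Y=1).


Read from table: P(X=0, Y=1) = 6/65

6/65


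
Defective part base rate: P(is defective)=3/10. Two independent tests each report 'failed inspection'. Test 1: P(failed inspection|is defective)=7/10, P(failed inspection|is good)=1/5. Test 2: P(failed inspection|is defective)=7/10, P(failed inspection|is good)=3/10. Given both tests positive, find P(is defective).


After test 1: P(+) = 7/10*3/10 + 1/5*7/10 = 7/20
P(B|+) = (21/100)/(7/20) = 3/5
After test 2 (use post1 as new prior): P(+) = 7/10*3/5 + 3/10*2/5 = 27/50
P(B|+,+) = (21/50)/(27/50) = 7/9

7/9


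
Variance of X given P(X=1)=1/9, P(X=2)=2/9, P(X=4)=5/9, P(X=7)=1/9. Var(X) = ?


E[X] = 32/9, E[X^2] = 46/3
Var(X) = E[X^2] - (E[X])^2 = 46/3 - (32/9)^2 = 218/81

218/81


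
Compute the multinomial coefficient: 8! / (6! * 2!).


8! = 40320
Denominator: 6!=720 * 2!=2
Coefficient = 40320 / 1440 = 28

28


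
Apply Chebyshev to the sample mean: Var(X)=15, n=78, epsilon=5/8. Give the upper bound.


Var(Xbar) = Var(X)/n = 15/78
Chebyshev: P(|Xbar-mu| >= 5/8) <= Var(Xbar)/(5/8)^2 = (5/26)/(25/64) = 32/65

32/65


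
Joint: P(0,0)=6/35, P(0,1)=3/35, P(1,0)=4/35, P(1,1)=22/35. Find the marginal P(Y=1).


P(Y=1) = P(0,1)+P(1,1) = 3/35 + 22/35 = 25/35 = 5/7

5/7


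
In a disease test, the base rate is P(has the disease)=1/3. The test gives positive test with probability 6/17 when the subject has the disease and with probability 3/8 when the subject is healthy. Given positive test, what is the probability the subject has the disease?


P(A) = P(A|B)P(B) + P(A|B')P(B') = 6/17*1/3 + 3/8*2/3 = 25/68
P(B|A) = P(A|B)P(B)/P(A) = (2/17)/(25/68) = 8/25

8/25


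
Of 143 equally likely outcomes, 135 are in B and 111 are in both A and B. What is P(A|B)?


P(A|B) = P(A∩B)/P(B) = (111/143)/(135/143) = 111/135 = 37/45

37/45


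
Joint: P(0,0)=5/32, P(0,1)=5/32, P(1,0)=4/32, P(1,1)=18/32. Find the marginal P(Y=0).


P(Y=0) = P(0,0)+P(1,0) = 5/32 + 4/32 = 9/32

9/32


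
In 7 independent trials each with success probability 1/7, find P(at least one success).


P(at least one) = 1 - P(none)
P(none) = (1 - 1/7)^7 = (6/7)^7 = 279936/823543
P(at least one) = 1 - 279936/823543 = 543607/823543

543607/823543


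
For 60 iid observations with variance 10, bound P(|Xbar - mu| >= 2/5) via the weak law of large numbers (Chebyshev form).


Var(Xbar) = Var(X)/n = 10/60
Chebyshev: P(|Xbar-mu| >= 2/5) <= Var(Xbar)/(2/5)^2 = (1/6)/(4/25) = 25/24
Bound exceeds 1, so trivial bound: 1

1


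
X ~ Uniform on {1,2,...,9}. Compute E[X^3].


E[X^3] = (1/9) * sum(x^3 for x=1..9)
= 2025/9 = 225

225


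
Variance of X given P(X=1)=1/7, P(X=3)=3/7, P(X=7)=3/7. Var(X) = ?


E[X] = 31/7, E[X^2] = 25
Var(X) = E[X^2] - (E[X])^2 = 25 - (31/7)^2 = 264/49

264/49


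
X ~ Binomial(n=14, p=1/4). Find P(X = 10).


P(X=10) = C(14,10) * p^10 * (1-p)^4
= 1001 * 1/1048576 * 81/256
= 81081/268435456

81081/268435456


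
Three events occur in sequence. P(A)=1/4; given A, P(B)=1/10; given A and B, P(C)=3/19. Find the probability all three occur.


P(A∩B∩C) = P(A) * P(B|A) * P(C|A∩B)
= 1/4 * 1/10 * 3/19
= 1/40 * 3/19 = 3/760

3/760


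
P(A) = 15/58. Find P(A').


P(A') = 1 - P(A) = 1 - 15/58 = 43/58

43/58


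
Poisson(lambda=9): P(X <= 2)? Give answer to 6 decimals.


P(X<=2) = e^(-9)*9^0/0! + e^(-9)*9^1/1! + e^(-9)*9^2/2!
≈ 0.0001234098 + 0.0011106882 + 0.0049980971
= 0.0062321951
≈ 0.006232

0.006232


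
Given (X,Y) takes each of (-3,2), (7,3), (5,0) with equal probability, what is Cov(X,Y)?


E[X]=3, E[Y]=5/3, E[XY]=5
Cov(X,Y) = E[XY] - E[X]E[Y] = 5 - 3*5/3 = 0

0


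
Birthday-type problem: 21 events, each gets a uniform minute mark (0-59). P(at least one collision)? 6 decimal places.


P(all different) = prod((60-i)/60 for i=0..20) = 0.018596
P(at least one match) = 1 - 0.018596 = 0.981404

0.981404


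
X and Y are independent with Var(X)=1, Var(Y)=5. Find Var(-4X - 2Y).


Independence => Cov(X,Y)=0
Var(-4X - 2Y) = (-4)^2*Var(X) + (-2)^2*Var(Y)
= 16*1 + 4*5 = 36

36


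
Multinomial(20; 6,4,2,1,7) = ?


20! = 2432902008176640000
Denominator: 6!=720 * 4!=24 * 2!=2 * 1!=1 * 7!=5040
Coefficient = 2432902008176640000 / 174182400 = 13967553600

13967553600


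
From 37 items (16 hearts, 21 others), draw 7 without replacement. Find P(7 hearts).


P(X=7) = C(16,7)*C(21,0) / C(37,7)
= 11440*1 / 10295472
= 11440/10295472 = 65/58497

65/58497


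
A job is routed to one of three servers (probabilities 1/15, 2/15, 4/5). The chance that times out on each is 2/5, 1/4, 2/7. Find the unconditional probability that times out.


P(A) = P(A|B1)P(B1) + P(A|B2)P(B2) + P(A|B3)P(B3)
= 2/5*1/15 + 1/4*2/15 + 2/7*4/5
= 2/75 + 1/30 + 8/35 = 101/350

101/350


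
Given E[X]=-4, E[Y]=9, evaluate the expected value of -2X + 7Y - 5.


E[-2X + 7Y - 5] = -2*E[X] + 7*E[Y] - 5
= (-2)*(-4) + (7)*(9) + (-5)
= 8 + 63 - 5 = 66

66


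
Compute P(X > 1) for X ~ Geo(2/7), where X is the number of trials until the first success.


P(X > 1) = P(first 1 trials all fail) = (1-p)^1 = (5/7)^1 = 5/7

5/7


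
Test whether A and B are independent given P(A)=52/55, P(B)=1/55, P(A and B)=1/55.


P(A)*P(B) = 52/55*1/55 = 52/3025
P(A∩B) = 1/55 != 52/3025, so not independent

No, A and B are not independent


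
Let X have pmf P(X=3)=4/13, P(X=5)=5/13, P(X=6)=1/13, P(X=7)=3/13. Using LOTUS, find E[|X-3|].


E[|X-3|] = sum(g(x)*P(x))
= 0*4/13 + 2*5/13 + 3*1/13 + 4*3/13
= 25/13

25/13


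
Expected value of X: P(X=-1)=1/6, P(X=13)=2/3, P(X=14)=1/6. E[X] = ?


E[X] = sum(x * P(x))
= -1*1/6 + 13*2/3 + 14*1/6
= 65/6

65/6


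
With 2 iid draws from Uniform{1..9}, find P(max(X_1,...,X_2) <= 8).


P(max <= 8) = P(all X_i <= 8) = (P(X_1 <= 8))^2
= (8/9)^2 = 64/81

64/81


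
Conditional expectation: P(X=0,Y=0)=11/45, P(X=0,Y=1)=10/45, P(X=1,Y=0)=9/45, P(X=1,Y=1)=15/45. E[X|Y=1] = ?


P(Y=1) = 25/45
E[X|Y=1] = (0*10 + 1*15)/25 = 15/25 = 3/5

3/5


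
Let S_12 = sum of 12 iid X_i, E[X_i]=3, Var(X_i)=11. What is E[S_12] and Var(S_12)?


E[S_n] = n*mu = 12*3 = 36
Var(S_n) = n*sigma^2 = 12*11 = 132

E[S_12]=36, Var(S_12)=132


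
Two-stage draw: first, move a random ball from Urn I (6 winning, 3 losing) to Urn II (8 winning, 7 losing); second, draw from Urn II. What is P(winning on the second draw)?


P(transfer winning) = 6/9 = 2/3; P(transfer losing) = 1/3
If winning transferred: Urn II has 9 winning of 16, so P(winning|winning moved) = 9/16
If losing transferred: Urn II has 8 winning of 16, so P(winning|losing moved) = 1/2
By total probability: P(winning) = 2/3*9/16 + 1/3*1/2 = 13/24

13/24


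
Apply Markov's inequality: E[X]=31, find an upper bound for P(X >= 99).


Markov: P(X >= a) <= E[X]/a
P(X >= 99) <= 31/99

31/99


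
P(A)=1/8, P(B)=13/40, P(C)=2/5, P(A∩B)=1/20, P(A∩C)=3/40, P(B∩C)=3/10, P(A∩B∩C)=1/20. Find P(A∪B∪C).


P(A∪B∪C) = P(A)+P(B)+P(C) - P(AB)-P(AC)-P(BC) + P(ABC)
= 1/8+13/40+2/5 - 1/20-3/40-3/10 + 1/20
= 19/40

19/40


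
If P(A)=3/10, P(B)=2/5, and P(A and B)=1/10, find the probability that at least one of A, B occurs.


P(A∪B) = P(A) + P(B) - P(A∩B)
= 3/10 + 2/5 - 1/10 = 3/5

3/5


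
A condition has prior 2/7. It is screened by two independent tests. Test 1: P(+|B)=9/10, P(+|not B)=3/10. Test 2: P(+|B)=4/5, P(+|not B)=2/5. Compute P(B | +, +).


After test 1: P(+) = 9/10*2/7 + 3/10*5/7 = 33/70
P(B|+) = (9/35)/(33/70) = 6/11
After test 2 (use post1 as new prior): P(+) = 4/5*6/11 + 2/5*5/11 = 34/55
P(B|+,+) = (24/55)/(34/55) = 12/17

12/17


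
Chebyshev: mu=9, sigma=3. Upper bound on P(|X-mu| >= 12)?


k = 12/3 = 4
Chebyshev: P(|X-mu| >= k*sigma) <= 1/k^2 = 1/4^2 = 1/16

1/16


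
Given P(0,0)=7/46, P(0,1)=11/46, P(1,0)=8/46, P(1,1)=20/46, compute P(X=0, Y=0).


Read from table: P(X=0, Y=0) = 7/46

7/46


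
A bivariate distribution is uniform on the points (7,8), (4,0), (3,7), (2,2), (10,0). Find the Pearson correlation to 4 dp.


Cov(X,Y) = -1.4800, Var(X) = 8.5600, Var(Y) = 11.8400
rho = Cov/(sqrt(VarX)*sqrt(VarY)) = -0.1470

-0.1470


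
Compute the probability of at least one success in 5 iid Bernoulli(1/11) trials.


P(at least one) = 1 - P(none)
P(none) = (1 - 1/11)^5 = (10/11)^5 = 100000/161051
P(at least one) = 1 - 100000/161051 = 61051/161051

61051/161051


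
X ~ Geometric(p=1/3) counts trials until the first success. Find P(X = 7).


P(X=7) = (1-p)^6 * p = (2/3)^6 * 1/3
= 64/729 * 1/3 = 64/2187

64/2187


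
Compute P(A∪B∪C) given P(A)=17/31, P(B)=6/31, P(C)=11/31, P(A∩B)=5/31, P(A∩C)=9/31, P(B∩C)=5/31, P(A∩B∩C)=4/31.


P(A∪B∪C) = P(A)+P(B)+P(C) - P(AB)-P(AC)-P(BC) + P(ABC)
= 17/31+6/31+11/31 - 5/31-9/31-5/31 + 4/31
= 19/31

19/31


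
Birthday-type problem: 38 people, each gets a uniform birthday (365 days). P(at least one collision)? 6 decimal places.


P(all different) = prod((365-i)/365 for i=0..37) = 0.135932
P(at least one match) = 1 - 0.135932 = 0.864068

0.864068


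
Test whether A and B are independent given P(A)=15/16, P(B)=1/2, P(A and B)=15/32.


P(A)*P(B) = 15/16*1/2 = 15/32
P(A∩B) = 15/32, which equals P(A)P(B), so independent

Yes, A and B are independent


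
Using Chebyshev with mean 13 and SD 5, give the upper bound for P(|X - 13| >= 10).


k = 10/5 = 2
Chebyshev: P(|X-mu| >= k*sigma) <= 1/k^2 = 1/2^2 = 1/4

1/4


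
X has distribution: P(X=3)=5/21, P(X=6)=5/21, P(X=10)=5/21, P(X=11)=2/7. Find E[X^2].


E[X^2] = sum(g(x)*P(x))
= 9*5/21 + 36*5/21 + 100*5/21 + 121*2/7
= 1451/21

1451/21


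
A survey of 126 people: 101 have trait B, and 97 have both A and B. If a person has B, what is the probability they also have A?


P(A|B) = P(A∩B)/P(B) = (97/126)/(101/126) = 97/101

97/101


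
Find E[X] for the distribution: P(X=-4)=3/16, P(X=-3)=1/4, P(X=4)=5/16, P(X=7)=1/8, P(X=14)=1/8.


E[X] = sum(x * P(x))
= -4*3/16 - 3*1/4 + 4*5/16 + 7*1/8 + 14*1/8
= 19/8

19/8


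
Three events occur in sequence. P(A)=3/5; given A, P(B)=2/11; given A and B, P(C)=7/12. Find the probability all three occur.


P(A∩B∩C) = P(A) * P(B|A) * P(C|A∩B)
= 3/5 * 2/11 * 7/12
= 6/55 * 7/12 = 7/110

7/110


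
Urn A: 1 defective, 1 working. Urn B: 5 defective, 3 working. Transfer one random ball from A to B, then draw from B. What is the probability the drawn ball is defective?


P(transfer defective) = 1/2; P(transfer working) = 1/2
If defective transferred: Urn II has 6 defective of 9, so P(defective|defective moved) = 2/3
If working transferred: Urn II has 5 defective of 9, so P(defective|working moved) = 5/9
By total probability: P(defective) = 1/2*2/3 + 1/2*5/9 = 11/18

11/18


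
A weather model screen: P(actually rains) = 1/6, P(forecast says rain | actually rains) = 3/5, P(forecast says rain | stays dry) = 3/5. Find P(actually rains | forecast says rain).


P(A) = P(A|B)P(B) + P(A|B')P(B') = 3/5*1/6 + 3/5*5/6 = 3/5
P(B|A) = P(A|B)P(B)/P(A) = (1/10)/(3/5) = 1/6

1/6


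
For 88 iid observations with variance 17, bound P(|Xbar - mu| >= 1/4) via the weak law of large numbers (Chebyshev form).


Var(Xbar) = Var(X)/n = 17/88
Chebyshev: P(|Xbar-mu| >= 1/4) <= Var(Xbar)/(1/4)^2 = (17/88)/(1/16) = 34/11
Bound exceeds 1, so trivial bound: 1

1


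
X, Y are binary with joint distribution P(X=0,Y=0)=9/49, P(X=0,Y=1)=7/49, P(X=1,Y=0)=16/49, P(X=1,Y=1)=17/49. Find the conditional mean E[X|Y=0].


P(Y=0) = 25/49
E[X|Y=0] = (0*9 + 1*16)/25 = 16/25

16/25


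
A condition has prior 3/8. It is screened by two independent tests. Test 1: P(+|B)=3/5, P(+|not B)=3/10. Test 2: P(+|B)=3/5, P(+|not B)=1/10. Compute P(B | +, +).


After test 1: P(+) = 3/5*3/8 + 3/10*5/8 = 33/80
P(B|+) = (9/40)/(33/80) = 6/11
After test 2 (use post1 as new prior): P(+) = 3/5*6/11 + 1/10*5/11 = 41/110
P(B|+,+) = (18/55)/(41/110) = 36/41

36/41


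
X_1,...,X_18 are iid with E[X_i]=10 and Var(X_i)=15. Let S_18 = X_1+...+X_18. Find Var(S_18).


By independence, Var(S_n) = n*Var(X_1) = 18*15 = 270

270


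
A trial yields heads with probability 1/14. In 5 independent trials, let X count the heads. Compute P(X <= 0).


P(X<=0) = P(X=0)
= 371293/537824
= 371293/537824

371293/537824


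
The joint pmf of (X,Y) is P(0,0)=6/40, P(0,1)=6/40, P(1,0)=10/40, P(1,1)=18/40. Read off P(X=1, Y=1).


Read from table: P(X=1, Y=1) = 18/40 = 9/20

9/20


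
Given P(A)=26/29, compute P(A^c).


P(A') = 1 - P(A) = 1 - 26/29 = 3/29

3/29


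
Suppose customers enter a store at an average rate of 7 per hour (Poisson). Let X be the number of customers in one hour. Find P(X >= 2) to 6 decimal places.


P(X>=2) = 1 - P(X<=1) = 1 - (e^(-7)*7^0/0! + e^(-7)*7^1/1!)
≈ 1 - (0.0009118820 + 0.0063831738)
= 1 - 0.0072950558 = 0.9927049442
≈ 0.992705

0.992705


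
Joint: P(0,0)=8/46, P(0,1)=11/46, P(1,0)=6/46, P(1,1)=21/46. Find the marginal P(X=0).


P(X=0) = P(0,0)+P(0,1) = 8/46 + 11/46 = 19/46

19/46


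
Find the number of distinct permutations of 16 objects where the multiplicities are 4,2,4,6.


16! = 20922789888000
Denominator: 4!=24 * 2!=2 * 4!=24 * 6!=720
Coefficient = 20922789888000 / 829440 = 25225200

25225200


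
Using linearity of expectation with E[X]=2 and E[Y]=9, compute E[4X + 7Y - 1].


E[4X + 7Y - 1] = 4*E[X] + 7*E[Y] - 1
= (4)*(2) + (7)*(9) + (-1)
= 8 + 63 - 1 = 70

70


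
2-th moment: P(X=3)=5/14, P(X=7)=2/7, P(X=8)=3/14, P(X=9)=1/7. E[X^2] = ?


E[X^2] = sum(x^2 * P(x))
= 9*5/14 + 49*2/7 + 64*3/14 + 81*1/7
= 85/2

85/2


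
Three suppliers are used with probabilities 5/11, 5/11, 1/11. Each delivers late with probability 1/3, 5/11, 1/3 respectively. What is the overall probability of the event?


P(A) = P(A|B1)P(B1) + P(A|B2)P(B2) + P(A|B3)P(B3)
= 1/3*5/11 + 5/11*5/11 + 1/3*1/11
= 5/33 + 25/121 + 1/33 = 47/121

47/121


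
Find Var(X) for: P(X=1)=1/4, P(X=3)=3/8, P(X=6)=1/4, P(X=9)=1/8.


E[X] = 4, E[X^2] = 91/4
Var(X) = E[X^2] - (E[X])^2 = 91/4 - (4)^2 = 27/4

27/4


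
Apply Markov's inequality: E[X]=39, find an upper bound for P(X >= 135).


Markov: P(X >= a) <= E[X]/a
P(X >= 135) <= 39/135 = 13/45

13/45


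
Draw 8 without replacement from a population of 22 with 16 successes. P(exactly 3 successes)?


P(X=3) = C(16,3)*C(6,5) / C(22,8)
= 560*6 / 319770
= 3360/319770 = 112/10659

112/10659


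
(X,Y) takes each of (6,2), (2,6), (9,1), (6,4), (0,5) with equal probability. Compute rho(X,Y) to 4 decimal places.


Cov(X,Y) = -5.1600, Var(X) = 10.2400, Var(Y) = 3.4400
rho = Cov/(sqrt(VarX)*sqrt(VarY)) = -0.8694

-0.8694


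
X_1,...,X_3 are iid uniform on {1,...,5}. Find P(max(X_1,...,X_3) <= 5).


P(max <= 5) = P(all X_i <= 5) = (P(X_1 <= 5))^3
= (5/5)^3 = 1^3 = 1

1


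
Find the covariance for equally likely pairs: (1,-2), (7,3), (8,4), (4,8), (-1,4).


E[X]=19/5, E[Y]=17/5, E[XY]=79/5
Cov(X,Y) = E[XY] - E[X]E[Y] = 79/5 - 19/5*17/5 = 72/25

72/25


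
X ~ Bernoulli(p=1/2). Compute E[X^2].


For Bernoulli: X in {0,1}
E[X^2] = 0^2*(1-1/2) + 1^2*1/2 = 1/2

1/2


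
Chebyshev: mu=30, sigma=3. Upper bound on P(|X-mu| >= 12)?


k = 12/3 = 4
Chebyshev: P(|X-mu| >= k*sigma) <= 1/k^2 = 1/4^2 = 1/16

1/16


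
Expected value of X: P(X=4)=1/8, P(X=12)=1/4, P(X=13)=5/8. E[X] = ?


E[X] = sum(x * P(x))
= 4*1/8 + 12*1/4 + 13*5/8
= 93/8

93/8


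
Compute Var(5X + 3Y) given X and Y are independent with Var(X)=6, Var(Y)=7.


Independence => Cov(X,Y)=0
Var(5X + 3Y) = 5^2*Var(X) + 3^2*Var(Y)
= 25*6 + 9*7 = 213

213


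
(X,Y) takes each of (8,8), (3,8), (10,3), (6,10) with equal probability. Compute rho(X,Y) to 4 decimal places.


Cov(X,Y) = -4.4375, Var(X) = 6.6875, Var(Y) = 6.6875
rho = Cov/(sqrt(VarX)*sqrt(VarY)) = -0.6636

-0.6636


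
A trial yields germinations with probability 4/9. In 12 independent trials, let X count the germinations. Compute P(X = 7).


P(X=7) = C(12,7) * p^7 * (1-p)^5
= 792 * 16384/4782969 * 3125/59049
= 4505600000/31381059609

4505600000/31381059609


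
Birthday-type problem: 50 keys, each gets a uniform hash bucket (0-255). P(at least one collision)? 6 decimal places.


P(all different) = prod((256-i)/256 for i=0..49) = 0.005932
P(at least one match) = 1 - 0.005932 = 0.994068

0.994068


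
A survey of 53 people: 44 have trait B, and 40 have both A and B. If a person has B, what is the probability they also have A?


P(A|B) = P(A∩B)/P(B) = (40/53)/(44/53) = 40/44 = 10/11

10/11


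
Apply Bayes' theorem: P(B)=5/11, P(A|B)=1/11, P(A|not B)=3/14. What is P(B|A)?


P(A) = P(A|B)P(B) + P(A|B')P(B') = 1/11*5/11 + 3/14*6/11 = 134/847
P(B|A) = P(A|B)P(B)/P(A) = (5/121)/(134/847) = 35/134

35/134


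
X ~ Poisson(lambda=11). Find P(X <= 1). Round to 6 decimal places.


P(X<=1) = e^(-11)*11^0/0! + e^(-11)*11^1/1!
≈ 0.0000167017 + 0.0001837187
= 0.0002004204
≈ 0.000200

0.000200


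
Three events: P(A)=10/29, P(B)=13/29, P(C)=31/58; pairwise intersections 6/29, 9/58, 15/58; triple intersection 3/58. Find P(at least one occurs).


P(A∪B∪C) = P(A)+P(B)+P(C) - P(AB)-P(AC)-P(BC) + P(ABC)
= 10/29+13/29+31/58 - 6/29-9/58-15/58 + 3/58
= 22/29

22/29


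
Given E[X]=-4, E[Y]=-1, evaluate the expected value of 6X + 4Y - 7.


E[6X + 4Y - 7] = 6*E[X] + 4*E[Y] - 7
= (6)*(-4) + (4)*(-1) + (-7)
= -24 - 4 - 7 = -35

-35


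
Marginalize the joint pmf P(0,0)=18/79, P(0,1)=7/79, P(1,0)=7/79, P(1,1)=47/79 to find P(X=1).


P(X=1) = P(1,0)+P(1,1) = 7/79 + 47/79 = 54/79

54/79


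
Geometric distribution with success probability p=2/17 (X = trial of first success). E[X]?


For geometric (trials until first success), E[X] = 1/p = 1/(2/17) = 17/2

17/2


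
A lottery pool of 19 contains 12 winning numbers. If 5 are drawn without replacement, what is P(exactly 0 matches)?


P(X=0) = C(12,0)*C(7,5) / C(19,5)
= 1*21 / 11628
= 21/11628 = 7/3876

7/3876


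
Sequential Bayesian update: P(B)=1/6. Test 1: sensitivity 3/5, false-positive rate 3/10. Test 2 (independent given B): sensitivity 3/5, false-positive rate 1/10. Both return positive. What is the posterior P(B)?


After test 1: P(+) = 3/5*1/6 + 3/10*5/6 = 7/20
P(B|+) = (1/10)/(7/20) = 2/7
After test 2 (use post1 as new prior): P(+) = 3/5*2/7 + 1/10*5/7 = 17/70
P(B|+,+) = (6/35)/(17/70) = 12/17

12/17


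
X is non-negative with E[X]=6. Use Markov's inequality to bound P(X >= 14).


Markov: P(X >= a) <= E[X]/a
P(X >= 14) <= 6/14 = 3/7

3/7


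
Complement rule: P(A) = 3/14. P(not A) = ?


P(A') = 1 - P(A) = 1 - 3/14 = 11/14

11/14


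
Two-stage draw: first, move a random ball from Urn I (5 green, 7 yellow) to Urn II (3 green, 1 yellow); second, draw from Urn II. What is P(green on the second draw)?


P(transfer green) = 5/12; P(transfer yellow) = 7/12
If green transferred: Urn II has 4 green of 5, so P(green|green moved) = 4/5
If yellow transferred: Urn II has 3 green of 5, so P(green|yellow moved) = 3/5
By total probability: P(green) = 5/12*4/5 + 7/12*3/5 = 41/60

41/60


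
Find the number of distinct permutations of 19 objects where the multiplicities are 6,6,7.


19! = 121645100408832000
Denominator: 6!=720 * 6!=720 * 7!=5040
Coefficient = 121645100408832000 / 2612736000 = 46558512

46558512


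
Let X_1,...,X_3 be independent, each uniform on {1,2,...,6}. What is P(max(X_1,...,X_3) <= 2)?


P(max <= 2) = P(all X_i <= 2) = (P(X_1 <= 2))^3
= (2/6)^3 = (1/3)^3 = 1/27

1/27


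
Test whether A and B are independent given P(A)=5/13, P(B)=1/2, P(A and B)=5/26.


P(A)*P(B) = 5/13*1/2 = 5/26
P(A∩B) = 5/26, which equals P(A)P(B), so independent

Yes, A and B are independent


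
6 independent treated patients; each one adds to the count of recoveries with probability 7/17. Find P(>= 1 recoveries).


P(at least one) = 1 - P(none)
P(none) = (1 - 7/17)^6 = (10/17)^6 = 1000000/24137569
P(at least one) = 1 - 1000000/24137569 = 23137569/24137569

23137569/24137569


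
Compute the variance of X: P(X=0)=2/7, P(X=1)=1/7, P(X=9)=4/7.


E[X] = 37/7, E[X^2] = 325/7
Var(X) = E[X^2] - (E[X])^2 = 325/7 - (37/7)^2 = 906/49

906/49
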